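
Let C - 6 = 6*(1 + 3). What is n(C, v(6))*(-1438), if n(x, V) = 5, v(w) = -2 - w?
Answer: -7190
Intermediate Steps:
C = 30 (C = 6 + 6*(1 + 3) = 6 + 6*4 = 6 + 24 = 30)
n(C, v(6))*(-1438) = 5*(-1438) = -7190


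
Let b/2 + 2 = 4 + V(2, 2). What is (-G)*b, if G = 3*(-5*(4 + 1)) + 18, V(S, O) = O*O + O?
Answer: 912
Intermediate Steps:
V(S, O) = O + O² (V(S, O) = O² + O = O + O²)
G = -57 (G = 3*(-5*5) + 18 = 3*(-25) + 18 = -75 + 18 = -57)
b = 16 (b = -4 + 2*(4 + 2*(1 + 2)) = -4 + 2*(4 + 2*3) = -4 + 2*(4 + 6) = -4 + 2*10 = -4 + 20 = 16)
(-G)*b = -1*(-57)*16 = 57*16 = 912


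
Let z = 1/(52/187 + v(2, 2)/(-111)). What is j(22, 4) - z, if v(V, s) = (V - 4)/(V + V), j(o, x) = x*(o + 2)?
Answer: 1084662/11731 ≈ 92.461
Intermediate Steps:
j(o, x) = x*(2 + o)
v(V, s) = (-4 + V)/(2*V) (v(V, s) = (-4 + V)/((2*V)) = (-4 + V)*(1/(2*V)) = (-4 + V)/(2*V))
z = 41514/11731 (z = 1/(52/187 + ((1/2)*(-4 + 2)/2)/(-111)) = 1/(52*(1/187) + ((1/2)*(1/2)*(-2))*(-1/111)) = 1/(52/187 - 1/2*(-1/111)) = 1/(52/187 + 1/222) = 1/(11731/41514) = 41514/11731 ≈ 3.5388)
j(22, 4) - z = 4*(2 + 22) - 1*41514/11731 = 4*24 - 41514/11731 = 96 - 41514/11731 = 1084662/11731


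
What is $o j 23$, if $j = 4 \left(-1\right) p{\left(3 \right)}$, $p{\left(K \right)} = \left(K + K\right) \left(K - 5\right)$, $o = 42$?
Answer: $46368$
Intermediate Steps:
$p{\left(K \right)} = 2 K \left(-5 + K\right)$
$j = 48$ ($j = 4 \left(-1\right) 2 \cdot 3 \left(-5 + 3\right) = - 4 \cdot 2 \cdot 3 \left(-2\right) = \left(-4\right) \left(-12\right) = 48$)
$o j 23 = 42 \cdot 48 \cdot 23 = 2016 \cdot 23 = 46368$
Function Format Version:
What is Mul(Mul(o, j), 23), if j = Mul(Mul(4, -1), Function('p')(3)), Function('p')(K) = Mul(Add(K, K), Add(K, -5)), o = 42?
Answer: 46368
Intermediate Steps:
Function('p')(K) = Mul(2, K, Add(-5, K)) (Function('p')(K) = Mul(Mul(2, K), Add(-5, K)) = Mul(2, K, Add(-5, K)))
j = 48 (j = Mul(Mul(4, -1), Mul(2, 3, Add(-5, 3))) = Mul(-4, Mul(2, 3, -2)) = Mul(-4, -12) = 48)
Mul(Mul(o, j), 23) = Mul(Mul(42, 48), 23) = Mul(2016, 23) = 46368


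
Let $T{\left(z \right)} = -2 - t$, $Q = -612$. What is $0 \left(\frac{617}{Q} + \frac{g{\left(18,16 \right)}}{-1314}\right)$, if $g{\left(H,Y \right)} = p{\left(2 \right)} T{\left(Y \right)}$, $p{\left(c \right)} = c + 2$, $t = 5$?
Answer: $0$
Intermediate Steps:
$p{\left(c \right)} = 2 + c$
$T{\left(z \right)} = -7$ ($T{\left(z \right)} = -2 - 5 = -7$)
$g{\left(H,Y \right)} = -28$ ($g{\left(H,Y \right)} = \left(2 + 2\right) \left(-7\right) = 4 \left(-7\right) = -28$)
$0 \left(\frac{617}{Q} + \frac{g{\left(18,16 \right)}}{-1314}\right) = 0 \left(\frac{617}{-612} - \frac{28}{-1314}\right) = 0 \left(617 \left(- \frac{1}{612}\right) - - \frac{14}{657}\right) = 0 \left(- \frac{617}{612} + \frac{14}{657}\right) = 0 \left(- \frac{44089}{44676}\right) = 0$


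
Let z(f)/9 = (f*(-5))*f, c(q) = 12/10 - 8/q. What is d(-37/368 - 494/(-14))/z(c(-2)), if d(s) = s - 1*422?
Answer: 553575/1741376 ≈ 0.31789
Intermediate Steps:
d(s) = -422 + s (d(s) = s - 422 = -422 + s)
c(q) = 6/5 - 8/q (c(q) = 12*(1/10) - 8/q = 6/5 - 8/q)
z(f) = -45*f**2 (z(f) = 9*((f*(-5))*f) = 9*((-5*f)*f) = 9*(-5*f**2) = -45*f**2)
d(-37/368 - 494/(-14))/z(c(-2)) = (-422 + (-37/368 - 494/(-14)))/((-45*(6/5 - 8/(-2))**2)) = (-422 + (-37*1/368 - 494*(-1/14)))/((-45*(6/5 - 8*(-1/2))**2)) = (-422 + (-37/368 + 247/7))/((-45*(6/5 + 4)**2)) = (-422 + 90637/2576)/((-45*(26/5)**2)) = -996435/(2576*((-45*676/25))) = -996435/(2576*(-6084/5)) = -996435/2576*(-5/6084) = 553575/1741376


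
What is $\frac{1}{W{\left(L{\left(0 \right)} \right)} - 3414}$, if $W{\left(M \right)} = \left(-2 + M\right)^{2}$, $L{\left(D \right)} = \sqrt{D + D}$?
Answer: $- \frac{1}{3410} \approx -0.00029326$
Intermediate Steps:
$L{\left(D \right)} = \sqrt{2} \sqrt{D}$ ($L{\left(D \right)} = \sqrt{2 D} = \sqrt{2} \sqrt{D}$)
$\frac{1}{W{\left(L{\left(0 \right)} \right)} - 3414} = \frac{1}{\left(-2 + \sqrt{2} \sqrt{0}\right)^{2} - 3414} = \frac{1}{\left(-2 + \sqrt{2} \cdot 0\right)^{2} - 3414} = \frac{1}{\left(-2 + 0\right)^{2} - 3414} = \frac{1}{\left(-2\right)^{2} - 3414} = \frac{1}{4 - 3414} = \frac{1}{-3410} = - \frac{1}{3410}$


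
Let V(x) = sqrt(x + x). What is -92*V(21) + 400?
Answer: 400 - 92*sqrt(42) ≈ -196.23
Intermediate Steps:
V(x) = sqrt(2)*sqrt(x) (V(x) = sqrt(2*x) = sqrt(2)*sqrt(x))
-92*V(21) + 400 = -92*sqrt(2)*sqrt(21) + 400 = -92*sqrt(42) + 400 = 400 - 92*sqrt(42)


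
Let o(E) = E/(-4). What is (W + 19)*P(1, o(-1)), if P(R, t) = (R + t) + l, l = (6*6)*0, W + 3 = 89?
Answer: 525/4 ≈ 131.25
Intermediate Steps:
W = 86 (W = -3 + 89 = 86)
l = 0 (l = 36*0 = 0)
o(E) = -E/4 (o(E) = E*(-¼) = -E/4)
P(R, t) = R + t (P(R, t) = (R + t) + 0 = R + t)
(W + 19)*P(1, o(-1)) = (86 + 19)*(1 - ¼*(-1)) = 105*(1 + ¼) = 105*(5/4) = 525/4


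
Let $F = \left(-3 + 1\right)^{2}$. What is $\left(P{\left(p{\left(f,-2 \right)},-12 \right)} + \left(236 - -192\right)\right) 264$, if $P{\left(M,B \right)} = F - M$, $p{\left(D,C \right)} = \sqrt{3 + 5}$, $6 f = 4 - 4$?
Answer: $114048 - 528 \sqrt{2} \approx 1.133 \cdot 10^{5}$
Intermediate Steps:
$F = 4$ ($F = \left(-2\right)^{2} = 4$)
$f = 0$ ($f = \frac{4 - 4}{6} = \frac{1}{6} \cdot 0 = 0$)
$p{\left(D,C \right)} = 2 \sqrt{2}$ ($p{\left(D,C \right)} = \sqrt{8} = 2 \sqrt{2}$)
$P{\left(M,B \right)} = 4 - M$
$\left(P{\left(p{\left(f,-2 \right)},-12 \right)} + \left(236 - -192\right)\right) 264 = \left(\left(4 - 2 \sqrt{2}\right) + \left(236 - -192\right)\right) 264 = \left(\left(4 - 2 \sqrt{2}\right) + \left(236 + 192\right)\right) 264 = \left(\left(4 - 2 \sqrt{2}\right) + 428\right) 264 = \left(432 - 2 \sqrt{2}\right) 264 = 114048 - 528 \sqrt{2}$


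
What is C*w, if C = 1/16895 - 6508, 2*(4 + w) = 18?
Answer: -109952659/3379 ≈ -32540.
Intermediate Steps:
w = 5 (w = -4 + (1/2)*18 = -4 + 9 = 5)
C = -109952659/16895 (C = 1/16895 - 6508 = -109952659/16895 ≈ -6508.0)
C*w = -109952659/16895*5 = -109952659/3379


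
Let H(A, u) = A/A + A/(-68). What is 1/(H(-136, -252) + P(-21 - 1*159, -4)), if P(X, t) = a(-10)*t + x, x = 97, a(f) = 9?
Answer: 1/64 ≈ 0.015625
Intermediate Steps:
H(A, u) = 1 - A/68 (H(A, u) = 1 + A*(-1/68) = 1 - A/68)
P(X, t) = 97 + 9*t (P(X, t) = 9*t + 97 = 97 + 9*t)
1/(H(-136, -252) + P(-21 - 1*159, -4)) = 1/((1 - 1/68*(-136)) + (97 + 9*(-4))) = 1/((1 + 2) + (97 - 36)) = 1/(3 + 61) = 1/64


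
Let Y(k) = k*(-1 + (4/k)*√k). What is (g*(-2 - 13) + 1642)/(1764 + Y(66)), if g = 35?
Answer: 316111/480358 - 1117*√66/720537 ≈ 0.64548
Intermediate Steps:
Y(k) = k*(-1 + 4/√k)
(g*(-2 - 13) + 1642)/(1764 + Y(66)) = (35*(-2 - 13) + 1642)/(1764 + (-1*66 + 4*√66)) = (35*(-15) + 1642)/(1764 + (-66 + 4*√66)) = (-525 + 1642)/(1698 + 4*√66) = 1117/(1698 + 4*√66)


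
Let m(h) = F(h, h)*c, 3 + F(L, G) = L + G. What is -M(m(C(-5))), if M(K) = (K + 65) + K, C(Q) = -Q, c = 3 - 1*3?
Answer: -65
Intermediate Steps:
c = 0 (c = 3 - 3 = 0)
F(L, G) = -3 + G + L (F(L, G) = -3 + (L + G) = -3 + (G + L) = -3 + G + L)
m(h) = 0 (m(h) = (-3 + h + h)*0 = (-3 + 2*h)*0 = 0)
M(K) = 65 + 2*K (M(K) = (65 + K) + K = 65 + 2*K)
-M(m(C(-5))) = -(65 + 2*0) = -(65 + 0) = -1*65 = -65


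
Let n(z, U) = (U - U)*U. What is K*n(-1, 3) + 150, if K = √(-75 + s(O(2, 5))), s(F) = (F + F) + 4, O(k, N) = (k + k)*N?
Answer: 150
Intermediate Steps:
O(k, N) = 2*N*k (O(k, N) = (2*k)*N = 2*N*k)
n(z, U) = 0 (n(z, U) = 0*U = 0)
s(F) = 4 + 2*F (s(F) = 2*F + 4 = 4 + 2*F)
K = I*√31 (K = √(-75 + (4 + 2*(2*5*2))) = √(-75 + (4 + 2*20)) = √(-75 + (4 + 40)) = √(-75 + 44) = √(-31) = I*√31 ≈ 5.5678*I)
K*n(-1, 3) + 150 = (I*√31)*0 + 150 = 0 + 150 = 150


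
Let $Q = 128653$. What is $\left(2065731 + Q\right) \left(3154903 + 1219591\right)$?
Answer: $9599319641696$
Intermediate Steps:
$\left(2065731 + Q\right) \left(3154903 + 1219591\right) = \left(2065731 + 128653\right) \left(3154903 + 1219591\right) = 2194384 \cdot 4374494 = 9599319641696$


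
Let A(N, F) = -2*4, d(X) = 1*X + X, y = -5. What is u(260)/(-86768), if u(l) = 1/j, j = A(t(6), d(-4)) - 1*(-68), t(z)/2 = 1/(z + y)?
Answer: -1/5206080 ≈ -1.9208e-7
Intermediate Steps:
d(X) = 2*X (d(X) = X + X = 2*X)
t(z) = 2/(-5 + z) (t(z) = 2/(z - 5) = 2/(-5 + z))
A(N, F) = -8
j = 60 (j = -8 - 1*(-68) = -8 + 68 = 60)
u(l) = 1/60
u(260)/(-86768) = (1/60)/(-86768) = (1/60)*(-1/86768) = -1/5206080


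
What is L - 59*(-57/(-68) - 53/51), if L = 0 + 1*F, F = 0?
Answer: 2419/204 ≈ 11.858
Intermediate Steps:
L = 0 (L = 0 + 1*0 = 0 + 0 = 0)
L - 59*(-57/(-68) - 53/51) = 0 - 59*(-57/(-68) - 53/51) = 0 - 59*(-57*(-1/68) - 53*1/51) = 0 - 59*(57/68 - 53/51) = 0 - 59*(-41/204) = 0 + 2419/204 = 2419/204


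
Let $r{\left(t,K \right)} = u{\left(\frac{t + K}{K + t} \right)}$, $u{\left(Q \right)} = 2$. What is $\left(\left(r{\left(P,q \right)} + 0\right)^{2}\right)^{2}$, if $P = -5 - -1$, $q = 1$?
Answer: $16$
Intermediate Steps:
$P = -4$ ($P = -5 + 1 = -4$)
$r{\left(t,K \right)} = 2$
$\left(\left(r{\left(P,q \right)} + 0\right)^{2}\right)^{2} = \left(\left(2 + 0\right)^{2}\right)^{2} = \left(2^{2}\right)^{2} = 4^{2} = 16$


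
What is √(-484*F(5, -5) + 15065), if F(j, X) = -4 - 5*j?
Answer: √29101 ≈ 170.59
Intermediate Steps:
√(-484*F(5, -5) + 15065) = √(-484*(-4 - 5*5) + 15065) = √(-484*(-4 - 25) + 15065) = √(-484*(-29) + 15065) = √(14036 + 15065) = √29101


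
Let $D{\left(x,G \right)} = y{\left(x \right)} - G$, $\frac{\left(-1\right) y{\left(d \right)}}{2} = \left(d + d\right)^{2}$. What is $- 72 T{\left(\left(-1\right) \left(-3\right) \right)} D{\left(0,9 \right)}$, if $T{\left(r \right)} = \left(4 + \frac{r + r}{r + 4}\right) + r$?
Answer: $\frac{35640}{7} \approx 5091.4$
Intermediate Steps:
$y{\left(d \right)} = - 8 d^{2}$ ($y{\left(d \right)} = - 2 \left(d + d\right)^{2} = - 2 \left(2 d\right)^{2} = - 2 \cdot 4 d^{2} = - 8 d^{2}$)
$D{\left(x,G \right)} = - G - 8 x^{2}$ ($D{\left(x,G \right)} = - 8 x^{2} - G = - G - 8 x^{2}$)
$T{\left(r \right)} = 4 + r + \frac{2 r}{4 + r}$ ($T{\left(r \right)} = \left(4 + \frac{2 r}{4 + r}\right) + r = 4 + r + \frac{2 r}{4 + r}$)
$- 72 T{\left(\left(-1\right) \left(-3\right) \right)} D{\left(0,9 \right)} = - 72 \frac{16 + \left(\left(-1\right) \left(-3\right)\right)^{2} + 10 \left(\left(-1\right) \left(-3\right)\right)}{4 - -3} \left(\left(-1\right) 9 - 8 \cdot 0^{2}\right) = - 72 \frac{16 + 3^{2} + 10 \cdot 3}{4 + 3} \left(-9 - 0\right) = - 72 \frac{16 + 9 + 30}{7} \left(-9 + 0\right) = - 72 \cdot \frac{1}{7} \cdot 55 \left(-9\right) = \left(-72\right) \frac{55}{7} \left(-9\right) = \left(- \frac{3960}{7}\right) \left(-9\right) = \frac{35640}{7}$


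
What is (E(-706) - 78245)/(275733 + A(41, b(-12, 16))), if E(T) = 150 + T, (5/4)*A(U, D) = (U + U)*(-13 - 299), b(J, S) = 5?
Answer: -131335/425443 ≈ -0.30870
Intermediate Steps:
A(U, D) = -2496*U/5 (A(U, D) = 4*((U + U)*(-13 - 299))/5 = 4*((2*U)*(-312))/5 = 4*(-624*U)/5 = -2496*U/5)
(E(-706) - 78245)/(275733 + A(41, b(-12, 16))) = ((150 - 706) - 78245)/(275733 - 2496/5*41) = (-556 - 78245)/(275733 - 102336/5) = -78801/1276329/5 = -78801*5/1276329 = -131335/425443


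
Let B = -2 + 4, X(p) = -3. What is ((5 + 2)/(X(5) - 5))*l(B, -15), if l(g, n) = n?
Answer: 105/8 ≈ 13.125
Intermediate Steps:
B = 2
((5 + 2)/(X(5) - 5))*l(B, -15) = ((5 + 2)/(-3 - 5))*(-15) = (7/(-8))*(-15) = (7*(-⅛))*(-15) = -7/8*(-15) = 105/8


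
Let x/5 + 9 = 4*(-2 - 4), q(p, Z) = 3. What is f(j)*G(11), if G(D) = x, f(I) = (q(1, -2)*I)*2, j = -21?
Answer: 20790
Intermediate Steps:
x = -165 (x = -45 + 5*(4*(-2 - 4)) = -45 + 5*(4*(-6)) = -45 + 5*(-24) = -45 - 120 = -165)
f(I) = 6*I (f(I) = (3*I)*2 = 6*I)
G(D) = -165
f(j)*G(11) = (6*(-21))*(-165) = -126*(-165) = 20790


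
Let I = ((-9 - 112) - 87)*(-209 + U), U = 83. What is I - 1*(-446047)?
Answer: 472255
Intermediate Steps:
I = 26208 (I = ((-9 - 112) - 87)*(-209 + 83) = (-121 - 87)*(-126) = -208*(-126) = 26208)
I - 1*(-446047) = 26208 - 1*(-446047) = 26208 + 446047 = 472255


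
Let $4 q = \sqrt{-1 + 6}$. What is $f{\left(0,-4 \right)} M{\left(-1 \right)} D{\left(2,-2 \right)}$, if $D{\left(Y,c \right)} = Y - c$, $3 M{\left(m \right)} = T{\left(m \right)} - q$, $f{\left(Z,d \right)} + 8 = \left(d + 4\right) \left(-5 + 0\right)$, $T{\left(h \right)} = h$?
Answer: $\frac{32}{3} + \frac{8 \sqrt{5}}{3} \approx 16.63$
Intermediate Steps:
$q = \frac{\sqrt{5}}{4}$ ($q = \frac{\sqrt{-1 + 6}}{4} = \frac{\sqrt{5}}{4} \approx 0.55902$)
$f{\left(Z,d \right)} = -28 - 5 d$ ($f{\left(Z,d \right)} = -8 + \left(d + 4\right) \left(-5 + 0\right) = -8 + \left(4 + d\right) \left(-5\right) = -8 - \left(20 + 5 d\right) = -28 - 5 d$)
$M{\left(m \right)} = - \frac{\sqrt{5}}{12} + \frac{m}{3}$ ($M{\left(m \right)} = \frac{m - \frac{\sqrt{5}}{4}}{3} = - \frac{\sqrt{5}}{12} + \frac{m}{3}$)
$f{\left(0,-4 \right)} M{\left(-1 \right)} D{\left(2,-2 \right)} = \left(-28 - -20\right) \left(- \frac{\sqrt{5}}{12} + \frac{1}{3} \left(-1\right)\right) \left(2 - -2\right) = \left(-28 + 20\right) \left(- \frac{\sqrt{5}}{12} - \frac{1}{3}\right) \left(2 + 2\right) = - 8 \left(- \frac{1}{3} - \frac{\sqrt{5}}{12}\right) 4 = \left(\frac{8}{3} + \frac{2 \sqrt{5}}{3}\right) 4 = \frac{32}{3} + \frac{8 \sqrt{5}}{3}$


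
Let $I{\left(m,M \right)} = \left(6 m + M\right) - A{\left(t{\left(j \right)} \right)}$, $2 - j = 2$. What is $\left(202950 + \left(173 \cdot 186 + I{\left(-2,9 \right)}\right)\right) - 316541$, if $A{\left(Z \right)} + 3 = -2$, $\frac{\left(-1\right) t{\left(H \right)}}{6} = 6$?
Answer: $-81411$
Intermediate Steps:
$j = 0$ ($j = 2 - 2 = 0$)
$t{\left(H \right)} = -36$ ($t{\left(H \right)} = \left(-6\right) 6 = -36$)
$A{\left(Z \right)} = -5$ ($A{\left(Z \right)} = -3 - 2 = -5$)
$I{\left(m,M \right)} = 5 + M + 6 m$ ($I{\left(m,M \right)} = \left(6 m + M\right) - -5 = \left(M + 6 m\right) + 5 = 5 + M + 6 m$)
$\left(202950 + \left(173 \cdot 186 + I{\left(-2,9 \right)}\right)\right) - 316541 = \left(202950 + \left(173 \cdot 186 + \left(5 + 9 + 6 \left(-2\right)\right)\right)\right) - 316541 = \left(202950 + \left(32178 + \left(5 + 9 - 12\right)\right)\right) - 316541 = \left(202950 + \left(32178 + 2\right)\right) - 316541 = \left(202950 + 32180\right) - 316541 = 235130 - 316541 = -81411$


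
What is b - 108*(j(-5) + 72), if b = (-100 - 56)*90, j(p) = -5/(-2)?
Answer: -22086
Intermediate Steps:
j(p) = 5/2 (j(p) = -5*(-½) = 5/2)
b = -14040 (b = -156*90 = -14040)
b - 108*(j(-5) + 72) = -14040 - 108*(5/2 + 72) = -14040 - 108*149/2 = -14040 - 8046 = -22086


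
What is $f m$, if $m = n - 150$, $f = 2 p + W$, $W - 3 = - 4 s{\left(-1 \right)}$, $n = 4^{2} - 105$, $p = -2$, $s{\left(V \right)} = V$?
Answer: $-717$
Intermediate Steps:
$n = -89$ ($n = 16 - 105 = -89$)
$W = 7$ ($W = 3 - -4 = 3 + 4 = 7$)
$f = 3$ ($f = 2 \left(-2\right) + 7 = -4 + 7 = 3$)
$m = -239$ ($m = -89 - 150 = -239$)
$f m = 3 \left(-239\right) = -717$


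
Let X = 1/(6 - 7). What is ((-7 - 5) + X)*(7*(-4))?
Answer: 364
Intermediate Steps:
X = -1 (X = 1/(-1) = -1)
((-7 - 5) + X)*(7*(-4)) = ((-7 - 5) - 1)*(7*(-4)) = (-12 - 1)*(-28) = -13*(-28) = 364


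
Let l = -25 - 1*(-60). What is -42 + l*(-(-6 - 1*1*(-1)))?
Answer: 133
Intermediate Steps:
l = 35 (l = -25 + 60 = 35)
-42 + l*(-(-6 - 1*1*(-1))) = -42 + 35*(-(-6 - 1*1*(-1))) = -42 + 35*(-(-6 - 1*(-1))) = -42 + 35*(-(-6 + 1)) = -42 + 35*(-1*(-5)) = -42 + 35*5 = -42 + 175 = 133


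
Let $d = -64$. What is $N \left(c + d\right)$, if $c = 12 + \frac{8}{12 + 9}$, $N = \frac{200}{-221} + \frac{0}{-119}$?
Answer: $\frac{216800}{4641} \approx 46.714$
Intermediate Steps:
$N = - \frac{200}{221}$ ($N = 200 \left(- \frac{1}{221}\right) + 0 \left(- \frac{1}{119}\right) = - \frac{200}{221} + 0 = - \frac{200}{221} \approx -0.90498$)
$c = \frac{260}{21}$ ($c = 12 + \frac{8}{21} = \frac{260}{21} \approx 12.381$)
$N \left(c + d\right) = - \frac{200 \left(\frac{260}{21} - 64\right)}{221} = \left(- \frac{200}{221}\right) \left(- \frac{1084}{21}\right) = \frac{216800}{4641}$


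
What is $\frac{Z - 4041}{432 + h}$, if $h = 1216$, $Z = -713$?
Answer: $- \frac{2377}{824} \approx -2.8847$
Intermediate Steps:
$\frac{Z - 4041}{432 + h} = \frac{-713 - 4041}{432 + 1216} = - \frac{4754}{1648} = \left(-4754\right) \frac{1}{1648} = - \frac{2377}{824}$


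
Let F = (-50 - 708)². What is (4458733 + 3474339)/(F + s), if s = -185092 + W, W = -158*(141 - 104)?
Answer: 3966536/191813 ≈ 20.679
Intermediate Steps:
F = 574564 (F = (-758)² = 574564)
W = -5846 (W = -158*37 = -5846)
s = -190938 (s = -185092 - 5846 = -190938)
(4458733 + 3474339)/(F + s) = (4458733 + 3474339)/(574564 - 190938) = 7933072/383626 = 7933072*(1/383626) = 3966536/191813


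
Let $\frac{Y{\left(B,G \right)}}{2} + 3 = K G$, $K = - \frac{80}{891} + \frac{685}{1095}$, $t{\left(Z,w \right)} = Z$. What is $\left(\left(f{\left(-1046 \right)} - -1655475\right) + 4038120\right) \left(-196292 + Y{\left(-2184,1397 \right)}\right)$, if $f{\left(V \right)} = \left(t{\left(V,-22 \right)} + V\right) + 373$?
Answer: $- \frac{2185411780576976}{1971} \approx -1.1088 \cdot 10^{12}$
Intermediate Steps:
$K = \frac{34849}{65043}$ ($K = \left(-80\right) \frac{1}{891} + 685 \cdot \frac{1}{1095} = - \frac{80}{891} + \frac{137}{219} = \frac{34849}{65043} \approx 0.53578$)
$f{\left(V \right)} = 373 + 2 V$ ($f{\left(V \right)} = \left(V + V\right) + 373 = 2 V + 373 = 373 + 2 V$)
$Y{\left(B,G \right)} = -6 + \frac{69698 G}{65043}$ ($Y{\left(B,G \right)} = -6 + 2 \frac{34849 G}{65043} = -6 + \frac{69698 G}{65043}$)
$\left(\left(f{\left(-1046 \right)} - -1655475\right) + 4038120\right) \left(-196292 + Y{\left(-2184,1397 \right)}\right) = \left(\left(\left(373 + 2 \left(-1046\right)\right) - -1655475\right) + 4038120\right) \left(-196292 + \left(-6 + \frac{69698}{65043} \cdot 1397\right)\right) = \left(\left(\left(373 - 2092\right) + 1655475\right) + 4038120\right) \left(-196292 + \left(-6 + \frac{8851646}{5913}\right)\right) = \left(\left(-1719 + 1655475\right) + 4038120\right) \left(-196292 + \frac{8816168}{5913}\right) = \left(1653756 + 4038120\right) \left(- \frac{1151858428}{5913}\right) = 5691876 \left(- \frac{1151858428}{5913}\right) = - \frac{2185411780576976}{1971}$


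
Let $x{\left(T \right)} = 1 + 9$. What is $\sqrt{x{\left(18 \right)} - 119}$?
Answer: $i \sqrt{109} \approx 10.44 i$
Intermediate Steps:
$x{\left(T \right)} = 10$
$\sqrt{x{\left(18 \right)} - 119} = \sqrt{10 - 119} = \sqrt{-109} = i \sqrt{109}$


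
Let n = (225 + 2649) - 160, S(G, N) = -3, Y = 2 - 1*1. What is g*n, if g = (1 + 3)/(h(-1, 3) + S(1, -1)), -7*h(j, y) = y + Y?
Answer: -75992/25 ≈ -3039.7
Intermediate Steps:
Y = 1 (Y = 2 - 1 = 1)
h(j, y) = -1/7 - y/7 (h(j, y) = -(y + 1)/7 = -(1 + y)/7 = -1/7 - y/7)
n = 2714 (n = 2874 - 160 = 2714)
g = -28/25 (g = (1 + 3)/((-1/7 - 1/7*3) - 3) = 4/((-1/7 - 3/7) - 3) = 4/(-4/7 - 3) = 4/(-25/7) = 4*(-7/25) = -28/25 ≈ -1.1200)
g*n = -28/25*2714 = -75992/25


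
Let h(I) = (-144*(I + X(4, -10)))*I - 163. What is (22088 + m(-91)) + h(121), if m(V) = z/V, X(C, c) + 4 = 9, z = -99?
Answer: -197788310/91 ≈ -2.1735e+6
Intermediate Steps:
X(C, c) = 5 (X(C, c) = -4 + 9 = 5)
m(V) = -99/V
h(I) = -163 + I*(-720 - 144*I) (h(I) = (-144*(I + 5))*I - 163 = (-144*(5 + I))*I - 163 = (-720 - 144*I)*I - 163 = I*(-720 - 144*I) - 163 = -163 + I*(-720 - 144*I))
(22088 + m(-91)) + h(121) = (22088 - 99/(-91)) + (-163 - 720*121 - 144*121**2) = (22088 - 99*(-1/91)) + (-163 - 87120 - 144*14641) = (22088 + 99/91) + (-163 - 87120 - 2108304) = 2010107/91 - 2195587 = -197788310/91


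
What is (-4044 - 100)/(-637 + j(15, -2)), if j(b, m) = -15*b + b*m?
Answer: 1036/223 ≈ 4.6457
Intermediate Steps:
(-4044 - 100)/(-637 + j(15, -2)) = (-4044 - 100)/(-637 + 15*(-15 - 2)) = -4144/(-637 + 15*(-17)) = -4144/(-637 - 255) = -4144/(-892) = -4144*(-1/892) = 1036/223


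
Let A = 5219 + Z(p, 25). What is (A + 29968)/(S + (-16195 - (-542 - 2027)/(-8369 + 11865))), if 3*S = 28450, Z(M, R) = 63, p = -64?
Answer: -369702000/70384253 ≈ -5.2526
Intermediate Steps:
S = 28450/3 (S = (⅓)*28450 = 28450/3 ≈ 9483.3)
A = 5282 (A = 5219 + 63 = 5282)
(A + 29968)/(S + (-16195 - (-542 - 2027)/(-8369 + 11865))) = (5282 + 29968)/(28450/3 + (-16195 - (-542 - 2027)/(-8369 + 11865))) = 35250/(28450/3 + (-16195 - (-2569)/3496)) = 35250/(28450/3 + (-16195 - 1*(-2569/3496))) = 35250/(28450/3 + (-16195 + 2569/3496)) = 35250/(28450/3 - 56615151/3496) = 35250/(-70384253/10488) = 35250*(-10488/70384253) = -369702000/70384253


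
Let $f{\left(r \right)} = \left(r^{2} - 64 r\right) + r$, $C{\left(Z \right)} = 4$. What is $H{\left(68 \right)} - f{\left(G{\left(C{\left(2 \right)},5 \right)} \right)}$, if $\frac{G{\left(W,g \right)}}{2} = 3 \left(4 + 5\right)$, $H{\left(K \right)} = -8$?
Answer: $478$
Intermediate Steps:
$G{\left(W,g \right)} = 54$ ($G{\left(W,g \right)} = 2 \cdot 3 \left(4 + 5\right) = 2 \cdot 3 \cdot 9 = 2 \cdot 27 = 54$)
$f{\left(r \right)} = r^{2} - 63 r$
$H{\left(68 \right)} - f{\left(G{\left(C{\left(2 \right)},5 \right)} \right)} = -8 - 54 \left(-63 + 54\right) = -8 - 54 \left(-9\right) = -8 - -486 = -8 + 486 = 478$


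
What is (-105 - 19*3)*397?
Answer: -64314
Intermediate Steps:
(-105 - 19*3)*397 = (-105 - 57)*397 = -162*397 = -64314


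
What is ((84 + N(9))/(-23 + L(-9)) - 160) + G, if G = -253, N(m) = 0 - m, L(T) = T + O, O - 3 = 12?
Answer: -7096/17 ≈ -417.41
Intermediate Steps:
O = 15 (O = 3 + 12 = 15)
L(T) = 15 + T (L(T) = T + 15 = 15 + T)
N(m) = -m
((84 + N(9))/(-23 + L(-9)) - 160) + G = ((84 - 1*9)/(-23 + (15 - 9)) - 160) - 253 = ((84 - 9)/(-23 + 6) - 160) - 253 = (75/(-17) - 160) - 253 = (75*(-1/17) - 160) - 253 = (-75/17 - 160) - 253 = -2795/17 - 253 = -7096/17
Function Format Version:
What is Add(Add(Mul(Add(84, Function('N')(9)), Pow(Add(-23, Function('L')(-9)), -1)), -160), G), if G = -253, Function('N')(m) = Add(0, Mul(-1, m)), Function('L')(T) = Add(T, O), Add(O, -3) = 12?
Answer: Rational(-7096, 17) ≈ -417.41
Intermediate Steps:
O = 15 (O = Add(3, 12) = 15)
Function('L')(T) = Add(15, T) (Function('L')(T) = Add(T, 15) = Add(15, T))
Function('N')(m) = Mul(-1, m)
Add(Add(Mul(Add(84, Function('N')(9)), Pow(Add(-23, Function('L')(-9)), -1)), -160), G) = Add(Add(Mul(Add(84, Mul(-1, 9)), Pow(Add(-23, Add(15, -9)), -1)), -160), -253) = Add(Add(Mul(Add(84, -9), Pow(Add(-23, 6), -1)), -160), -253) = Add(Add(Mul(75, Pow(-17, -1)), -160), -253) = Add(Add(Mul(75, Rational(-1, 17)), -160), -253) = Add(Add(Rational(-75, 17), -160), -253) = Add(Rational(-2795, 17), -253) = Rational(-7096, 17)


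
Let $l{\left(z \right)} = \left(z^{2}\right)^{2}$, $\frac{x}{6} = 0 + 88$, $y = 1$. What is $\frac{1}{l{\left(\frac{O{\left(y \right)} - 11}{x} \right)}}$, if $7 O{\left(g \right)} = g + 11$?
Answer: $\frac{186606965293056}{17850625} \approx 1.0454 \cdot 10^{7}$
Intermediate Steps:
$O{\left(g \right)} = \frac{11}{7} + \frac{g}{7}$ ($O{\left(g \right)} = \frac{g + 11}{7} = \frac{11 + g}{7} = \frac{11}{7} + \frac{g}{7}$)
$x = 528$ ($x = 6 \left(0 + 88\right) = 6 \cdot 88 = 528$)
$l{\left(z \right)} = z^{4}$
$\frac{1}{l{\left(\frac{O{\left(y \right)} - 11}{x} \right)}} = \frac{1}{\left(\frac{\left(\frac{11}{7} + \frac{1}{7} \cdot 1\right) - 11}{528}\right)^{4}} = \frac{1}{\left(\left(\left(\frac{11}{7} + \frac{1}{7}\right) - 11\right) \frac{1}{528}\right)^{4}} = \frac{1}{\left(\left(\frac{12}{7} - 11\right) \frac{1}{528}\right)^{4}} = \frac{1}{\left(\left(- \frac{65}{7}\right) \frac{1}{528}\right)^{4}} = \frac{1}{\left(- \frac{65}{3696}\right)^{4}} = \frac{1}{\frac{17850625}{186606965293056}} = \frac{186606965293056}{17850625}$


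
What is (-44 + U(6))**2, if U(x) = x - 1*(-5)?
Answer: 1089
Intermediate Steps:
U(x) = 5 + x (U(x) = x + 5 = 5 + x)
(-44 + U(6))**2 = (-44 + (5 + 6))**2 = (-44 + 11)**2 = (-33)**2 = 1089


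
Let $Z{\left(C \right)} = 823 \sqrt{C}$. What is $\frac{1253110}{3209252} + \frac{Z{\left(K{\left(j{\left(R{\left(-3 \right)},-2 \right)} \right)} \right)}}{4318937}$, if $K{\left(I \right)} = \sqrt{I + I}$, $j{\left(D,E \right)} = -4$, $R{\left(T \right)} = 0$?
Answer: $\frac{626555}{1604626} + \frac{823 \cdot 2^{\frac{3}{4}} \sqrt{i}}{4318937} \approx 0.39069 + 0.00022661 i$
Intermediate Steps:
$K{\left(I \right)} = \sqrt{2} \sqrt{I}$ ($K{\left(I \right)} = \sqrt{2 I} = \sqrt{2} \sqrt{I}$)
$\frac{1253110}{3209252} + \frac{Z{\left(K{\left(j{\left(R{\left(-3 \right)},-2 \right)} \right)} \right)}}{4318937} = \frac{1253110}{3209252} + \frac{823 \sqrt{\sqrt{2} \sqrt{-4}}}{4318937} = 1253110 \cdot \frac{1}{3209252} + 823 \sqrt{\sqrt{2} \cdot 2 i} \frac{1}{4318937} = \frac{626555}{1604626} + 823 \sqrt{2 i \sqrt{2}} \cdot \frac{1}{4318937} = \frac{626555}{1604626} + 823 \cdot 2^{\frac{3}{4}} \sqrt{i} \frac{1}{4318937} = \frac{626555}{1604626} + \frac{823 \cdot 2^{\frac{3}{4}} \sqrt{i}}{4318937}$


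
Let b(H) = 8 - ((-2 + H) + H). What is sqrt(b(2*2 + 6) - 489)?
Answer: I*sqrt(499) ≈ 22.338*I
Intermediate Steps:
b(H) = 10 - 2*H (b(H) = 8 - (-2 + 2*H) = 8 + (2 - 2*H) = 10 - 2*H)
sqrt(b(2*2 + 6) - 489) = sqrt((10 - 2*(2*2 + 6)) - 489) = sqrt((10 - 2*(4 + 6)) - 489) = sqrt((10 - 2*10) - 489) = sqrt((10 - 20) - 489) = sqrt(-10 - 489) = sqrt(-499) = I*sqrt(499)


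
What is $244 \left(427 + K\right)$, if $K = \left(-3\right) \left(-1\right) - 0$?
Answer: $104920$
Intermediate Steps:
$K = 3$ ($K = 3 + \left(-4 + 4\right) = 3 + 0 = 3$)
$244 \left(427 + K\right) = 244 \left(427 + 3\right) = 244 \cdot 430 = 104920$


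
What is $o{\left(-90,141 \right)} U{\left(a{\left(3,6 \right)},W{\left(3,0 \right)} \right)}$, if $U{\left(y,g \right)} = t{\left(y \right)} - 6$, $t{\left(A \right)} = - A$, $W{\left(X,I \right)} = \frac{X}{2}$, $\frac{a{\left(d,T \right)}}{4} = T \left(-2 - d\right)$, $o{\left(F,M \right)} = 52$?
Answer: $5928$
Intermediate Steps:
$a{\left(d,T \right)} = 4 T \left(-2 - d\right)$
$W{\left(X,I \right)} = \frac{X}{2}$ ($W{\left(X,I \right)} = X \frac{1}{2} = \frac{X}{2}$)
$U{\left(y,g \right)} = -6 - y$ ($U{\left(y,g \right)} = - y - 6 = -6 - y$)
$o{\left(-90,141 \right)} U{\left(a{\left(3,6 \right)},W{\left(3,0 \right)} \right)} = 52 \left(-6 - \left(-4\right) 6 \left(2 + 3\right)\right) = 52 \left(-6 - \left(-4\right) 6 \cdot 5\right) = 52 \left(-6 - -120\right) = 52 \left(-6 + 120\right) = 52 \cdot 114 = 5928$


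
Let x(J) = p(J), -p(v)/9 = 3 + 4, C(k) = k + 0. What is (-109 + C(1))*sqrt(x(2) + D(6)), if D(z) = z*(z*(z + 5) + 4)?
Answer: -108*sqrt(357) ≈ -2040.6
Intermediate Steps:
C(k) = k
p(v) = -63 (p(v) = -9*(3 + 4) = -9*7 = -63)
x(J) = -63
D(z) = z*(4 + z*(5 + z)) (D(z) = z*(z*(5 + z) + 4) = z*(4 + z*(5 + z)))
(-109 + C(1))*sqrt(x(2) + D(6)) = (-109 + 1)*sqrt(-63 + 6*(4 + 6**2 + 5*6)) = -108*sqrt(-63 + 6*(4 + 36 + 30)) = -108*sqrt(-63 + 6*70) = -108*sqrt(-63 + 420) = -108*sqrt(357)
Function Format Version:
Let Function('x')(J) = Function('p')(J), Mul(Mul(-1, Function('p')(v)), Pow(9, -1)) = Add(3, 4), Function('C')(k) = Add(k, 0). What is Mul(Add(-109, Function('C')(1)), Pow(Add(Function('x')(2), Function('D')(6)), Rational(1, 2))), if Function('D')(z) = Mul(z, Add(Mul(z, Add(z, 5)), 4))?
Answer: Mul(-108, Pow(357, Rational(1, 2))) ≈ -2040.6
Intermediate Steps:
Function('C')(k) = k
Function('p')(v) = -63 (Function('p')(v) = Mul(-9, Add(3, 4)) = Mul(-9, 7) = -63)
Function('x')(J) = -63
Function('D')(z) = Mul(z, Add(4, Mul(z, Add(5, z)))) (Function('D')(z) = Mul(z, Add(Mul(z, Add(5, z)), 4)) = Mul(z, Add(4, Mul(z, Add(5, z)))))
Mul(Add(-109, Function('C')(1)), Pow(Add(Function('x')(2), Function('D')(6)), Rational(1, 2))) = Mul(Add(-109, 1), Pow(Add(-63, Mul(6, Add(4, Pow(6, 2), Mul(5, 6)))), Rational(1, 2))) = Mul(-108, Pow(Add(-63, Mul(6, Add(4, 36, 30))), Rational(1, 2))) = Mul(-108, Pow(Add(-63, Mul(6, 70)), Rational(1, 2))) = Mul(-108, Pow(Add(-63, 420), Rational(1, 2))) = Mul(-108, Pow(357, Rational(1, 2)))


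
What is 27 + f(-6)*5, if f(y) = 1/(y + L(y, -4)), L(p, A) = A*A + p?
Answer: 113/4 ≈ 28.250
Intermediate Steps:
L(p, A) = p + A² (L(p, A) = A² + p = p + A²)
f(y) = 1/(16 + 2*y) (f(y) = 1/(y + (y + (-4)²)) = 1/(y + (y + 16)) = 1/(y + (16 + y)) = 1/(16 + 2*y))
27 + f(-6)*5 = 27 + (1/(2*(8 - 6)))*5 = 27 + ((½)/2)*5 = 27 + ((½)*(½))*5 = 27 + (¼)*5 = 27 + 5/4 = 113/4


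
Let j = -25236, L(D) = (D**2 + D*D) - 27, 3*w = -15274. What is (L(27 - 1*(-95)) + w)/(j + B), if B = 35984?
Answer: 73949/32244 ≈ 2.2934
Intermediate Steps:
w = -15274/3 (w = (1/3)*(-15274) = -15274/3 ≈ -5091.3)
L(D) = -27 + 2*D**2 (L(D) = (D**2 + D**2) - 27 = 2*D**2 - 27 = -27 + 2*D**2)
(L(27 - 1*(-95)) + w)/(j + B) = ((-27 + 2*(27 - 1*(-95))**2) - 15274/3)/(-25236 + 35984) = ((-27 + 2*(27 + 95)**2) - 15274/3)/10748 = ((-27 + 2*122**2) - 15274/3)*(1/10748) = ((-27 + 2*14884) - 15274/3)*(1/10748) = ((-27 + 29768) - 15274/3)*(1/10748) = (29741 - 15274/3)*(1/10748) = (73949/3)*(1/10748) = 73949/32244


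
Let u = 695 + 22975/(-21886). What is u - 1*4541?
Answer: -84196531/21886 ≈ -3847.1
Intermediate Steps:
u = 15187795/21886 (u = 695 + 22975*(-1/21886) = 695 - 22975/21886 = 15187795/21886 ≈ 693.95)
u - 1*4541 = 15187795/21886 - 1*4541 = 15187795/21886 - 4541 = -84196531/21886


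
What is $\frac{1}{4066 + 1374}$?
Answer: $\frac{1}{5440} \approx 0.00018382$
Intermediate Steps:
$\frac{1}{4066 + 1374} = \frac{1}{5440}$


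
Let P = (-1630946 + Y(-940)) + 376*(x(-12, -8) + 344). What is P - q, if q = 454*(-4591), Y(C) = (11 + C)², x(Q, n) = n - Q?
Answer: 1447257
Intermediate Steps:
P = -637057 (P = (-1630946 + (11 - 940)²) + 376*((-8 - 1*(-12)) + 344) = (-1630946 + (-929)²) + 376*((-8 + 12) + 344) = (-1630946 + 863041) + 376*(4 + 344) = -767905 + 376*348 = -767905 + 130848 = -637057)
q = -2084314
P - q = -637057 - 1*(-2084314) = -637057 + 2084314 = 1447257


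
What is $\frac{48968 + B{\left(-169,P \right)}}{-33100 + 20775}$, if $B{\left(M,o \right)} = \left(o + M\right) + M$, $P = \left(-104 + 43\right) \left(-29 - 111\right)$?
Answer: $- \frac{11434}{2465} \approx -4.6385$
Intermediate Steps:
$P = 8540$ ($P = \left(-61\right) \left(-140\right) = 8540$)
$B{\left(M,o \right)} = o + 2 M$ ($B{\left(M,o \right)} = \left(M + o\right) + M = o + 2 M$)
$\frac{48968 + B{\left(-169,P \right)}}{-33100 + 20775} = \frac{48968 + \left(8540 + 2 \left(-169\right)\right)}{-33100 + 20775} = \frac{48968 + \left(8540 - 338\right)}{-12325} = \left(48968 + 8202\right) \left(- \frac{1}{12325}\right) = 57170 \left(- \frac{1}{12325}\right) = - \frac{11434}{2465}$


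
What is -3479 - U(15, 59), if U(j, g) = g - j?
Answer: -3523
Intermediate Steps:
-3479 - U(15, 59) = -3479 - (59 - 1*15) = -3479 - (59 - 15) = -3479 - 1*44 = -3479 - 44 = -3523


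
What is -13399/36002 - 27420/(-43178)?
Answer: 204316409/777247178 ≈ 0.26287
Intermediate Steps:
-13399/36002 - 27420/(-43178) = -13399*1/36002 - 27420*(-1/43178) = -13399/36002 + 13710/21589 = 204316409/777247178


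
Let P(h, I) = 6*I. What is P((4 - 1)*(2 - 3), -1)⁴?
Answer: 1296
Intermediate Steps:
P((4 - 1)*(2 - 3), -1)⁴ = (6*(-1))⁴ = (-6)⁴ = 1296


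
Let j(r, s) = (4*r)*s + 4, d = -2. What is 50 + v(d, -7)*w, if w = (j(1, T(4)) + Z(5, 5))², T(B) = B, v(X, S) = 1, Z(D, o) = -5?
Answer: 275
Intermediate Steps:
j(r, s) = 4 + 4*r*s (j(r, s) = 4*r*s + 4 = 4 + 4*r*s)
w = 225 (w = ((4 + 4*1*4) - 5)² = ((4 + 16) - 5)² = (20 - 5)² = 15² = 225)
50 + v(d, -7)*w = 50 + 1*225 = 50 + 225 = 275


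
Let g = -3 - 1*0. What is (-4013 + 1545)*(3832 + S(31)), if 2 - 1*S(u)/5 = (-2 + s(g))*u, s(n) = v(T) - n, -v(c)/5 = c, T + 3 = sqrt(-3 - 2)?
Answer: -3361416 - 1912700*I*sqrt(5) ≈ -3.3614e+6 - 4.2769e+6*I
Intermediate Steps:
g = -3 (g = -3 + 0 = -3)
T = -3 + I*sqrt(5) (T = -3 + sqrt(-3 - 2) = -3 + sqrt(-5) = -3 + I*sqrt(5) ≈ -3.0 + 2.2361*I)
v(c) = -5*c
s(n) = 15 - n - 5*I*sqrt(5) (s(n) = -5*(-3 + I*sqrt(5)) - n = (15 - 5*I*sqrt(5)) - n = 15 - n - 5*I*sqrt(5))
S(u) = 10 - 5*u*(16 - 5*I*sqrt(5)) (S(u) = 10 - 5*(-2 + (15 - 1*(-3) - 5*I*sqrt(5)))*u = 10 - 5*(-2 + (15 + 3 - 5*I*sqrt(5)))*u = 10 - 5*(-2 + (18 - 5*I*sqrt(5)))*u = 10 - 5*(16 - 5*I*sqrt(5))*u = 10 - 5*u*(16 - 5*I*sqrt(5)))
(-4013 + 1545)*(3832 + S(31)) = (-4013 + 1545)*(3832 + (10 - 80*31 + 25*I*31*sqrt(5))) = -2468*(3832 + (10 - 2480 + 775*I*sqrt(5))) = -2468*(3832 + (-2470 + 775*I*sqrt(5))) = -2468*(1362 + 775*I*sqrt(5)) = -3361416 - 1912700*I*sqrt(5)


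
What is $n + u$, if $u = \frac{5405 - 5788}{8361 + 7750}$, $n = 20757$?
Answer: $\frac{334415644}{16111} \approx 20757.0$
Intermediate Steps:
$u = - \frac{383}{16111} \approx -0.023773$
$n + u = 20757 - \frac{383}{16111} = \frac{334415644}{16111}$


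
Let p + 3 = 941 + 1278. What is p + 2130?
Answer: 4346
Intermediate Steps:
p = 2216 (p = -3 + (941 + 1278) = -3 + 2219 = 2216)
p + 2130 = 2216 + 2130 = 4346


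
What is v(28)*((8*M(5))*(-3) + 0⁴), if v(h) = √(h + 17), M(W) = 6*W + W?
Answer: -2520*√5 ≈ -5634.9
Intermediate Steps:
M(W) = 7*W
v(h) = √(17 + h)
v(28)*((8*M(5))*(-3) + 0⁴) = √(17 + 28)*((8*(7*5))*(-3) + 0⁴) = √45*((8*35)*(-3) + 0) = (3*√5)*(280*(-3) + 0) = (3*√5)*(-840 + 0) = (3*√5)*(-840) = -2520*√5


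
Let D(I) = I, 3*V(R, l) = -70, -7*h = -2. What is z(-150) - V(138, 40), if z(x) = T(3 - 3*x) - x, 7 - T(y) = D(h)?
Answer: 3781/21 ≈ 180.05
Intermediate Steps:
h = 2/7 (h = -⅐*(-2) = 2/7 ≈ 0.28571)
V(R, l) = -70/3 (V(R, l) = (⅓)*(-70) = -70/3)
T(y) = 47/7 (T(y) = 7 - 1*2/7 = 7 - 2/7 = 47/7)
z(x) = 47/7 - x
z(-150) - V(138, 40) = (47/7 - 1*(-150)) - 1*(-70/3) = (47/7 + 150) + 70/3 = 1097/7 + 70/3 = 3781/21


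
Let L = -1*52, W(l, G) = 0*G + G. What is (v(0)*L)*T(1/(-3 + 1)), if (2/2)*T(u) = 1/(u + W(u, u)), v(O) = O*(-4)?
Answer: 0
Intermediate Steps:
v(O) = -4*O
W(l, G) = G (W(l, G) = 0 + G = G)
L = -52
T(u) = 1/(2*u) (T(u) = 1/(u + u) = 1/(2*u))
(v(0)*L)*T(1/(-3 + 1)) = (-4*0*(-52))*(1/(2*(1/(-3 + 1)))) = (0*(-52))*(1/(2*(1/(-2)))) = 0*(1/(2*(-1/2))) = 0*((1/2)*(-2)) = 0*(-1) = 0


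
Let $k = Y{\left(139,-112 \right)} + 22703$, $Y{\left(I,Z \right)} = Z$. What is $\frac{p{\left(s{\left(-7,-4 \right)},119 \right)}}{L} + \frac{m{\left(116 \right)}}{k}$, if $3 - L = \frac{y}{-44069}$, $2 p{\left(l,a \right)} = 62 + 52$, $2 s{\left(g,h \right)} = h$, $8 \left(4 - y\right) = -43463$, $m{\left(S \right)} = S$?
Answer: $\frac{15658771060}{857796629} \approx 18.255$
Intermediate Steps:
$y = \frac{43495}{8}$ ($y = 4 - - \frac{43463}{8} = 4 + \frac{43463}{8} = \frac{43495}{8} \approx 5436.9$)
$s{\left(g,h \right)} = \frac{h}{2}$
$p{\left(l,a \right)} = 57$ ($p{\left(l,a \right)} = \frac{62 + 52}{2} = \frac{1}{2} \cdot 114 = 57$)
$k = 22591$ ($k = -112 + 22703 = 22591$)
$L = \frac{1101151}{352552}$ ($L = 3 - \frac{43495}{8 \left(-44069\right)} = 3 - \frac{43495}{8} \left(- \frac{1}{44069}\right) = 3 - - \frac{43495}{352552} = 3 + \frac{43495}{352552} = \frac{1101151}{352552} \approx 3.1234$)
$\frac{p{\left(s{\left(-7,-4 \right)},119 \right)}}{L} + \frac{m{\left(116 \right)}}{k} = \frac{57}{\frac{1101151}{352552}} + \frac{116}{22591} = 57 \cdot \frac{352552}{1101151} + 116 \cdot \frac{1}{22591} = \frac{20095464}{1101151} + \frac{4}{779} = \frac{15658771060}{857796629}$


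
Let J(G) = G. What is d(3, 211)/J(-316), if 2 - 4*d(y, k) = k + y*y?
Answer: 109/632 ≈ 0.17247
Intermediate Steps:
d(y, k) = ½ - k/4 - y²/4 (d(y, k) = ½ - (k + y*y)/4 = ½ - (k + y²)/4 = ½ + (-k/4 - y²/4) = ½ - k/4 - y²/4)
d(3, 211)/J(-316) = (½ - ¼*211 - ¼*3²)/(-316) = (½ - 211/4 - ¼*9)*(-1/316) = (½ - 211/4 - 9/4)*(-1/316) = -109/2*(-1/316) = 109/632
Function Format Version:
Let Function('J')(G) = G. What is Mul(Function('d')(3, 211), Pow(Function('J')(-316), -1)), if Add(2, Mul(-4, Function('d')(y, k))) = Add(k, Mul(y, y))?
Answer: Rational(109, 632) ≈ 0.17247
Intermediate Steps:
Function('d')(y, k) = Add(Rational(1, 2), Mul(Rational(-1, 4), k), Mul(Rational(-1, 4), Pow(y, 2))) (Function('d')(y, k) = Add(Rational(1, 2), Mul(Rational(-1, 4), Add(k, Mul(y, y)))) = Add(Rational(1, 2), Mul(Rational(-1, 4), Add(k, Pow(y, 2)))) = Add(Rational(1, 2), Add(Mul(Rational(-1, 4), k), Mul(Rational(-1, 4), Pow(y, 2)))) = Add(Rational(1, 2), Mul(Rational(-1, 4), k), Mul(Rational(-1, 4), Pow(y, 2))))
Mul(Function('d')(3, 211), Pow(Function('J')(-316), -1)) = Mul(Add(Rational(1, 2), Mul(Rational(-1, 4), 211), Mul(Rational(-1, 4), Pow(3, 2))), Pow(-316, -1)) = Mul(Add(Rational(1, 2), Rational(-211, 4), Mul(Rational(-1, 4), 9)), Rational(-1, 316)) = Mul(Add(Rational(1, 2), Rational(-211, 4), Rational(-9, 4)), Rational(-1, 316)) = Mul(Rational(-109, 2), Rational(-1, 316)) = Rational(109, 632)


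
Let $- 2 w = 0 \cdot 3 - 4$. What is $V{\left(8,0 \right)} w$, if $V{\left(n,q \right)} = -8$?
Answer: $-16$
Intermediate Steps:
$w = 2$ ($w = - \frac{0 \cdot 3 - 4}{2} = - \frac{0 - 4}{2} = \left(- \frac{1}{2}\right) \left(-4\right) = 2$)
$V{\left(8,0 \right)} w = \left(-8\right) 2 = -16$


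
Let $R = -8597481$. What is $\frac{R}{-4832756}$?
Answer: $\frac{8597481}{4832756} \approx 1.779$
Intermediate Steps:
$\frac{R}{-4832756} = - \frac{8597481}{-4832756} = \left(-8597481\right) \left(- \frac{1}{4832756}\right) = \frac{8597481}{4832756}$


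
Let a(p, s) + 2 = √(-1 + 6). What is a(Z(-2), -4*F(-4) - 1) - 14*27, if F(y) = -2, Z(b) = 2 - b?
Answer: -380 + √5 ≈ -377.76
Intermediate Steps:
a(p, s) = -2 + √5 (a(p, s) = -2 + √(-1 + 6) = -2 + √5)
a(Z(-2), -4*F(-4) - 1) - 14*27 = (-2 + √5) - 14*27 = (-2 + √5) - 378 = -380 + √5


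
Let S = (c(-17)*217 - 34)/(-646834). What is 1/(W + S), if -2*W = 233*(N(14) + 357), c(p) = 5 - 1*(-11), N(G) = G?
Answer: -646834/27957139169 ≈ -2.3137e-5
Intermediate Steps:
c(p) = 16 (c(p) = 5 + 11 = 16)
W = -86443/2 (W = -233*(14 + 357)/2 = -233*371/2 = -½*86443 = -86443/2 ≈ -43222.)
S = -1719/323417 (S = (16*217 - 34)/(-646834) = (3472 - 34)*(-1/646834) = 3438*(-1/646834) = -1719/323417 ≈ -0.0053151)
1/(W + S) = 1/(-86443/2 - 1719/323417) = 1/(-27957139169/646834) = -646834/27957139169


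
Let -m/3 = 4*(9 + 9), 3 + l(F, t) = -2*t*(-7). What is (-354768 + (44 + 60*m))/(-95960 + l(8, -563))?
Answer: 367684/103845 ≈ 3.5407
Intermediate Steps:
l(F, t) = -3 + 14*t (l(F, t) = -3 - 2*t*(-7) = -3 + 14*t)
m = -216 (m = -12*(9 + 9) = -12*18 = -3*72 = -216)
(-354768 + (44 + 60*m))/(-95960 + l(8, -563)) = (-354768 + (44 + 60*(-216)))/(-95960 + (-3 + 14*(-563))) = (-354768 + (44 - 12960))/(-95960 + (-3 - 7882)) = (-354768 - 12916)/(-95960 - 7885) = -367684/(-103845) = -367684*(-1/103845) = 367684/103845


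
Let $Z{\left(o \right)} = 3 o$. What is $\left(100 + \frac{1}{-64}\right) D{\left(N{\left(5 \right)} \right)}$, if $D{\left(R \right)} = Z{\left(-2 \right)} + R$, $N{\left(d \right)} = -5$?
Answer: $- \frac{70389}{64} \approx -1099.8$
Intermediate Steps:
$D{\left(R \right)} = -6 + R$ ($D{\left(R \right)} = 3 \left(-2\right) + R = -6 + R$)
$\left(100 + \frac{1}{-64}\right) D{\left(N{\left(5 \right)} \right)} = \left(100 + \frac{1}{-64}\right) \left(-6 - 5\right) = \left(100 - \frac{1}{64}\right) \left(-11\right) = \frac{6399}{64} \left(-11\right) = - \frac{70389}{64}$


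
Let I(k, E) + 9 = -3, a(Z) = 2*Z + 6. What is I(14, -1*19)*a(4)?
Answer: -168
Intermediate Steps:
a(Z) = 6 + 2*Z
I(k, E) = -12 (I(k, E) = -9 - 3 = -12)
I(14, -1*19)*a(4) = -12*(6 + 2*4) = -12*(6 + 8) = -12*14 = -168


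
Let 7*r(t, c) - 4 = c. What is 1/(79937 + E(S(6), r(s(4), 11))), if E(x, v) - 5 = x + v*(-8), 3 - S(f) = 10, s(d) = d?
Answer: 7/559425 ≈ 1.2513e-5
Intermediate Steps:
S(f) = -7 (S(f) = 3 - 1*10 = 3 - 10 = -7)
r(t, c) = 4/7 + c/7
E(x, v) = 5 + x - 8*v (E(x, v) = 5 + (x + v*(-8)) = 5 + (x - 8*v) = 5 + x - 8*v)
1/(79937 + E(S(6), r(s(4), 11))) = 1/(79937 + (5 - 7 - 8*(4/7 + (⅐)*11))) = 1/(79937 + (5 - 7 - 8*(4/7 + 11/7))) = 1/(79937 + (5 - 7 - 8*15/7)) = 1/(79937 + (5 - 7 - 120/7)) = 1/(79937 - 134/7) = 1/(559425/7) = 7/559425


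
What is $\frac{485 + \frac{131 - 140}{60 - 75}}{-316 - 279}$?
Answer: $- \frac{2428}{2975} \approx -0.81613$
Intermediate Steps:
$\frac{485 + \frac{131 - 140}{60 - 75}}{-316 - 279} = \frac{485 - \frac{9}{-15}}{-595} = \left(485 - - \frac{3}{5}\right) \left(- \frac{1}{595}\right) = \left(485 + \frac{3}{5}\right) \left(- \frac{1}{595}\right) = \frac{2428}{5} \left(- \frac{1}{595}\right) = - \frac{2428}{2975}$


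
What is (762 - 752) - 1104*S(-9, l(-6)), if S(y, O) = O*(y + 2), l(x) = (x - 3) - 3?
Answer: -92726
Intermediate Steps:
l(x) = -6 + x (l(x) = (-3 + x) - 3 = -6 + x)
S(y, O) = O*(2 + y)
(762 - 752) - 1104*S(-9, l(-6)) = (762 - 752) - 1104*(-6 - 6)*(2 - 9) = 10 - (-13248)*(-7) = 10 - 1104*84 = 10 - 92736 = -92726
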